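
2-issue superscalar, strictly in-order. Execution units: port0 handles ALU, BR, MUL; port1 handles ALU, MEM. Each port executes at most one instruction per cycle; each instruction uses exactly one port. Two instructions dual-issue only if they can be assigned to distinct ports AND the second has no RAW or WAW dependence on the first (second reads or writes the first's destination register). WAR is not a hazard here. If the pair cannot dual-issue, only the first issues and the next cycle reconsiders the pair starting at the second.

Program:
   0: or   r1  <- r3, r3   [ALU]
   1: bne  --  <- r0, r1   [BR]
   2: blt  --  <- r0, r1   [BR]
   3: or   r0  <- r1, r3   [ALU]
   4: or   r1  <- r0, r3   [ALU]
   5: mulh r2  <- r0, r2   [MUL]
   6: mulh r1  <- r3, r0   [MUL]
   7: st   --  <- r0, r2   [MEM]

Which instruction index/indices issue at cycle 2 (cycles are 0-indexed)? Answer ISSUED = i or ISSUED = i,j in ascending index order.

ISSUED = 2,3

0. or.ALU @i0  | RAW r1
1. bne.BR @i1  | no-port BR/BR
2. blt.BR or.ALU @i2&i3  | pair
3. or.ALU mulh.MUL @i4&i5  | pair
4. mulh.MUL st.MEM @i6&i7  | pair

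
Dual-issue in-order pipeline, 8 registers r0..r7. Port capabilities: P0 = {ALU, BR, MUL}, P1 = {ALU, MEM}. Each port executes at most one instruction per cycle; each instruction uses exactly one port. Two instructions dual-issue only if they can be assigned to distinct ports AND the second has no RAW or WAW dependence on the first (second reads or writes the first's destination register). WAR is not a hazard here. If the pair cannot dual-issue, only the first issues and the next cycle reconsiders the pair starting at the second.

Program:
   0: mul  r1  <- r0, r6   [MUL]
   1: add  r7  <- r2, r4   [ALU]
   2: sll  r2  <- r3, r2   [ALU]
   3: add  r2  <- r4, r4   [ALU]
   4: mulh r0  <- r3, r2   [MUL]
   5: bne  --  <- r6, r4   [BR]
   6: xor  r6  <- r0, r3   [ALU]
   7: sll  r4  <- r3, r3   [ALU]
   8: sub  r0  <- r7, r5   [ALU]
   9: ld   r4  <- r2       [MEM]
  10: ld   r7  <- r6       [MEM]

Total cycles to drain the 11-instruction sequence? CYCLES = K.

#0 head=0: mul;add i0,i1 dual
#1 head=2: sll i2 WAW r2
#2 head=3: add i3 RAW r2
#3 head=4: mulh i4 no-port MUL/BR
#4 head=5: bne;xor i5,i6 dual
#5 head=7: sll;sub i7,i8 dual
#6 head=9: ld i9 no-port MEM/MEM
#7 head=10: ld i10 tail

CYCLES = 8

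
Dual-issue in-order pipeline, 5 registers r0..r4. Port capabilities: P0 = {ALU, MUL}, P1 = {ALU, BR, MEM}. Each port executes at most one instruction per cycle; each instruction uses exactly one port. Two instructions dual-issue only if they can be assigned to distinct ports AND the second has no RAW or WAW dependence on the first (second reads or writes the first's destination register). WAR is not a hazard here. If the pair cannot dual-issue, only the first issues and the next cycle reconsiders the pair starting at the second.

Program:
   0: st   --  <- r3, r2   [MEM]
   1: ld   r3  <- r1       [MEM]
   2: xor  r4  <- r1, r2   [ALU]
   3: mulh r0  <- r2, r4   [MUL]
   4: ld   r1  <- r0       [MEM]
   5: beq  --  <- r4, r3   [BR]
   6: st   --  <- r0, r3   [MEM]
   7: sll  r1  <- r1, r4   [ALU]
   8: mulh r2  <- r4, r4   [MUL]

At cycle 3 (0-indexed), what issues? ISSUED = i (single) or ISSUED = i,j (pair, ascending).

ISSUED = 4

#0 head=0: st i0 no-port MEM/MEM
#1 head=1: ld;xor i1/i2 dual
#2 head=3: mulh i3 RAW r0
#3 head=4: ld i4 no-port MEM/BR
#4 head=5: beq i5 no-port BR/MEM
#5 head=6: st;sll i6/i7 dual
#6 head=8: mulh i8 tail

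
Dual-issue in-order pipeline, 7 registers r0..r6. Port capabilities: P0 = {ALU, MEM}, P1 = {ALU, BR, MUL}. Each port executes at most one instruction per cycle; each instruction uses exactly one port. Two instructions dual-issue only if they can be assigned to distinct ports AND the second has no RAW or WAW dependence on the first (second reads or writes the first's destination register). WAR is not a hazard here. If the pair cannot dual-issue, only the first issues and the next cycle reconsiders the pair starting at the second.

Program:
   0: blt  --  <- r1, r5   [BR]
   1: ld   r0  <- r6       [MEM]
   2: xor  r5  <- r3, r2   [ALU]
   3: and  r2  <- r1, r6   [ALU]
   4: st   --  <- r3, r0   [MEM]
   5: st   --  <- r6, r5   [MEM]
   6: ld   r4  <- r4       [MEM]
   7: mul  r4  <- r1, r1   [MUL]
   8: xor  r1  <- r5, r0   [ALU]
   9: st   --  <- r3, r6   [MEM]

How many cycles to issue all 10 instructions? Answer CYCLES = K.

c0: i0&i1 blt+ld  dual
c1: i2&i3 xor+and  dual
c2: i4 st  no-port MEM/MEM
c3: i5 st  no-port MEM/MEM
c4: i6 ld  WAW r4
c5: i7&i8 mul+xor  dual
c6: i9 st  tail

CYCLES = 7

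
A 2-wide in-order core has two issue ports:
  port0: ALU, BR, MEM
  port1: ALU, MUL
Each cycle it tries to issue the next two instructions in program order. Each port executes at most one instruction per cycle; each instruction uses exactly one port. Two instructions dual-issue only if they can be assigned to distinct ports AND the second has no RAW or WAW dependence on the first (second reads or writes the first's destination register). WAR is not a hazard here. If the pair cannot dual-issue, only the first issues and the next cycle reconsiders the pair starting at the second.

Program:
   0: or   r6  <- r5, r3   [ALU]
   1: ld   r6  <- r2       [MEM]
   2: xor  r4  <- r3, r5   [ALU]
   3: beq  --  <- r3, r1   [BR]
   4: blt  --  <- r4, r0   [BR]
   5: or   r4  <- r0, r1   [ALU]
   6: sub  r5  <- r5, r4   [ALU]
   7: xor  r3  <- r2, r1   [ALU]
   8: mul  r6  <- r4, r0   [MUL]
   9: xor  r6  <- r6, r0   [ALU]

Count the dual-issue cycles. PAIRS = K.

PAIRS = 3

t=0 i0:or.ALU ; WAW r6
t=1 i1,i2:ld.MEM xor.ALU ; dual
t=2 i3:beq.BR ; no-port BR/BR
t=3 i4,i5:blt.BR or.ALU ; dual
t=4 i6,i7:sub.ALU xor.ALU ; dual
t=5 i8:mul.MUL ; RAW+WAW r6
t=6 i9:xor.ALU ; tail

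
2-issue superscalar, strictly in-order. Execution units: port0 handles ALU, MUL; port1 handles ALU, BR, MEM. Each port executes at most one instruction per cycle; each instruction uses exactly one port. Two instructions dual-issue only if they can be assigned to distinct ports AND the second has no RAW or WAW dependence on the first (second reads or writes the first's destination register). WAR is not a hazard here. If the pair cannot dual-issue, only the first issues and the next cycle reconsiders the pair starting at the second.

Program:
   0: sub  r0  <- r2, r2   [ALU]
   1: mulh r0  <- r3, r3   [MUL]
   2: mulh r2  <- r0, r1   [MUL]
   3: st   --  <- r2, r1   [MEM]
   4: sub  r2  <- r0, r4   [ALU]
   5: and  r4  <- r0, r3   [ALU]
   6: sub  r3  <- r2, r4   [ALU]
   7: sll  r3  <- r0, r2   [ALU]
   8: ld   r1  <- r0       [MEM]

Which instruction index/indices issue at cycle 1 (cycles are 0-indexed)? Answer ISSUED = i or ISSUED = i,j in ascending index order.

ISSUED = 1

c0: i0 sub  WAW r0
c1: i1 mulh  no-port MUL/MUL
c2: i2 mulh  RAW r2
c3: i3&i4 st/sub  2-wide
c4: i5 and  RAW r4
c5: i6 sub  WAW r3
c6: i7&i8 sll/ld  2-wide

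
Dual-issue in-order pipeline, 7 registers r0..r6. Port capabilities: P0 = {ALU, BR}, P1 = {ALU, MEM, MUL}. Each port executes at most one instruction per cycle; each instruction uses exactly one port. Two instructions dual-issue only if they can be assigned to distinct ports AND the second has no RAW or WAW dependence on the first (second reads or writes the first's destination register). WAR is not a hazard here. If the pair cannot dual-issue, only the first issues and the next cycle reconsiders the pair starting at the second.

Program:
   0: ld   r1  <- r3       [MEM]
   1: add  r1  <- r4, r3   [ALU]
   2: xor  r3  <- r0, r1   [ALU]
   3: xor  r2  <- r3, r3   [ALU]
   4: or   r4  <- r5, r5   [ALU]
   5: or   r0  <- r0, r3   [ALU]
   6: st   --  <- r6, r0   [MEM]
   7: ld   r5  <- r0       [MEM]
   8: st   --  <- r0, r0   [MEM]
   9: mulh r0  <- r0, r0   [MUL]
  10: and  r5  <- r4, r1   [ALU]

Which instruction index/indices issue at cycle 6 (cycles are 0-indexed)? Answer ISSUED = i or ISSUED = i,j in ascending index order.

ISSUED = 7

#0 head=0: ld.MEM i0 WAW r1
#1 head=1: add.ALU i1 RAW r1
#2 head=2: xor.ALU i2 RAW r3
#3 head=3: xor.ALU/or.ALU i3,i4 2-wide
#4 head=5: or.ALU i5 RAW r0
#5 head=6: st.MEM i6 no-port MEM/MEM
#6 head=7: ld.MEM i7 no-port MEM/MEM
#7 head=8: st.MEM i8 no-port MEM/MUL
#8 head=9: mulh.MUL/and.ALU i9,i10 2-wide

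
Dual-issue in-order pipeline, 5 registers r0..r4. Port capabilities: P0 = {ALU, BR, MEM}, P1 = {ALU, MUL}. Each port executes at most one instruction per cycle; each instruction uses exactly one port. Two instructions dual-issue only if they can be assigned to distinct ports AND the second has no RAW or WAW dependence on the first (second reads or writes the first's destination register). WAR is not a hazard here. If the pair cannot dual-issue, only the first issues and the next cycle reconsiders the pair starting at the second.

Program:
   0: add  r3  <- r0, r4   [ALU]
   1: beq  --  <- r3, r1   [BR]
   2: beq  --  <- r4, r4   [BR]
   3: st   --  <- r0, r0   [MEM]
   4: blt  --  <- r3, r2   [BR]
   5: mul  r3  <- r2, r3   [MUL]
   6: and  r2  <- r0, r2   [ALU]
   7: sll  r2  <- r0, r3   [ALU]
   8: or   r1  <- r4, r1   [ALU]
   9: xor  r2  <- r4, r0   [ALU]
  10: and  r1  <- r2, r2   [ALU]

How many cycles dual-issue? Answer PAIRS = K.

[0] i0  add  -- RAW r3
[1] i1  beq  -- no-port BR/BR
[2] i2  beq  -- no-port BR/MEM
[3] i3  st  -- no-port MEM/BR
[4] i4&i5  blt;mul  -- 2-wide
[5] i6  and  -- WAW r2
[6] i7&i8  sll;or  -- 2-wide
[7] i9  xor  -- RAW r2
[8] i10  and  -- tail

PAIRS = 2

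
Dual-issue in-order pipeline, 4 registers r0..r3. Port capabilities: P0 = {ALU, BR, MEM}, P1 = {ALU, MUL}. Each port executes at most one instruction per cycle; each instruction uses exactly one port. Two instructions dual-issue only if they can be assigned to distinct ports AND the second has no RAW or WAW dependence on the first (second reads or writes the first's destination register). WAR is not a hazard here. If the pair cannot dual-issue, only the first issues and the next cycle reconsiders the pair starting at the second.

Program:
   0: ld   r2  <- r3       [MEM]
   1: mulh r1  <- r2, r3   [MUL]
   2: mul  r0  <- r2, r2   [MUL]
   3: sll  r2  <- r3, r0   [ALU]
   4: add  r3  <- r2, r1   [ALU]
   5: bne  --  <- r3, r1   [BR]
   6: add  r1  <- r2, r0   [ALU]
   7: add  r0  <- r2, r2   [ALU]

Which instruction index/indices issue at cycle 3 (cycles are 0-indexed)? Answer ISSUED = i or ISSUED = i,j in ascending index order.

0. ld.MEM @i0  | RAW r2
1. mulh.MUL @i1  | no-port MUL/MUL
2. mul.MUL @i2  | RAW r0
3. sll.ALU @i3  | RAW r2
4. add.ALU @i4  | RAW r3
5. bne.BR+add.ALU @i5,i6  | pair
6. add.ALU @i7  | tail

ISSUED = 3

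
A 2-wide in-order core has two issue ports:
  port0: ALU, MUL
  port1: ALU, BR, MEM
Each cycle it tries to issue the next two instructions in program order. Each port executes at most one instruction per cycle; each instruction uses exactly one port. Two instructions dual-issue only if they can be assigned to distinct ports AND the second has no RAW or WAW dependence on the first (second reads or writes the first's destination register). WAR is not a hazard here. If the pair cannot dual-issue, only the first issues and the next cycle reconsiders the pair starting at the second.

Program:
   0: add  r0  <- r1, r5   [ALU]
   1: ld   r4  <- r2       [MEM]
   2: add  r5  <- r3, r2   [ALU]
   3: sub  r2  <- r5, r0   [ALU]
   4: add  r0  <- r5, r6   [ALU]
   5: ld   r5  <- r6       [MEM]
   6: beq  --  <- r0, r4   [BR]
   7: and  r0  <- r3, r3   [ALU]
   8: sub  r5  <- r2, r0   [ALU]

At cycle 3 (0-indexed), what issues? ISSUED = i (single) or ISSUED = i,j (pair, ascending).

0. add.ALU+ld.MEM @i0/i1  | 2-wide
1. add.ALU @i2  | RAW r5
2. sub.ALU+add.ALU @i3/i4  | 2-wide
3. ld.MEM @i5  | no-port MEM/BR
4. beq.BR+and.ALU @i6/i7  | 2-wide
5. sub.ALU @i8  | tail

ISSUED = 5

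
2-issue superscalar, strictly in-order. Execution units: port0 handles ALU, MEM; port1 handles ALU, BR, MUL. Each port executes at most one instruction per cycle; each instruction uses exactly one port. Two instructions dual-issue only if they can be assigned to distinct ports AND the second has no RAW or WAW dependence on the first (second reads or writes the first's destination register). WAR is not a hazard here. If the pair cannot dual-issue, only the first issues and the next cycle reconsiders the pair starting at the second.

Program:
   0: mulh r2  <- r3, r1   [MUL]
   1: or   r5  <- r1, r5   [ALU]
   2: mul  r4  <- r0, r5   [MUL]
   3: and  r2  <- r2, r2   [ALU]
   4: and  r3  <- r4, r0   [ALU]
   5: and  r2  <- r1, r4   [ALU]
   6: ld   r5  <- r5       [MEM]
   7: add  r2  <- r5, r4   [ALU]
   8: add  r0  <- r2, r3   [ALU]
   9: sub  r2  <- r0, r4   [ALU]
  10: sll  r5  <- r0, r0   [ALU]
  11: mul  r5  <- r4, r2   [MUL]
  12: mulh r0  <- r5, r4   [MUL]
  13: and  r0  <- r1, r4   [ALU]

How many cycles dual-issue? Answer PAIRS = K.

PAIRS = 4

[0] i0,i1  mulh or  -- 2-wide
[1] i2,i3  mul and  -- 2-wide
[2] i4,i5  and and  -- 2-wide
[3] i6  ld  -- RAW r5
[4] i7  add  -- RAW r2
[5] i8  add  -- RAW r0
[6] i9,i10  sub sll  -- 2-wide
[7] i11  mul  -- no-port MUL/MUL
[8] i12  mulh  -- WAW r0
[9] i13  and  -- tail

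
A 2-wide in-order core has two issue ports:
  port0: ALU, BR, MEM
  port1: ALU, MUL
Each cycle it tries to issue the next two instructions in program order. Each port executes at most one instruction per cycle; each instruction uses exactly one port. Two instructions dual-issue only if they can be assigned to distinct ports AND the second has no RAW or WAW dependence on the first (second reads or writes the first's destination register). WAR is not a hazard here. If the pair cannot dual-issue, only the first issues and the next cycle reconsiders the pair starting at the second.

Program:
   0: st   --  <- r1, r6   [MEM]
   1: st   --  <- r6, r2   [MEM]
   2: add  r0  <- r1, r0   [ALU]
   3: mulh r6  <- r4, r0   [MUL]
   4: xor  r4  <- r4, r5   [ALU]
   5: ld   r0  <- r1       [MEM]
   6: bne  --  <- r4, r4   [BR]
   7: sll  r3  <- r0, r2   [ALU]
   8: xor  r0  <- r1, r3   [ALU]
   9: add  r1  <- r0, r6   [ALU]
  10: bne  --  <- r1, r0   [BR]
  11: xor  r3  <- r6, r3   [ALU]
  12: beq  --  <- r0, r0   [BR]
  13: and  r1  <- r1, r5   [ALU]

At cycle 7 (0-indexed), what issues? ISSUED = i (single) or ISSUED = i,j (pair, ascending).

ISSUED = 10,11

#0 head=0: st.MEM i0 no-port MEM/MEM
#1 head=1: st.MEM add.ALU i1+i2 pair
#2 head=3: mulh.MUL xor.ALU i3+i4 pair
#3 head=5: ld.MEM i5 no-port MEM/BR
#4 head=6: bne.BR sll.ALU i6+i7 pair
#5 head=8: xor.ALU i8 RAW r0
#6 head=9: add.ALU i9 RAW r1
#7 head=10: bne.BR xor.ALU i10+i11 pair
#8 head=12: beq.BR and.ALU i12+i13 pair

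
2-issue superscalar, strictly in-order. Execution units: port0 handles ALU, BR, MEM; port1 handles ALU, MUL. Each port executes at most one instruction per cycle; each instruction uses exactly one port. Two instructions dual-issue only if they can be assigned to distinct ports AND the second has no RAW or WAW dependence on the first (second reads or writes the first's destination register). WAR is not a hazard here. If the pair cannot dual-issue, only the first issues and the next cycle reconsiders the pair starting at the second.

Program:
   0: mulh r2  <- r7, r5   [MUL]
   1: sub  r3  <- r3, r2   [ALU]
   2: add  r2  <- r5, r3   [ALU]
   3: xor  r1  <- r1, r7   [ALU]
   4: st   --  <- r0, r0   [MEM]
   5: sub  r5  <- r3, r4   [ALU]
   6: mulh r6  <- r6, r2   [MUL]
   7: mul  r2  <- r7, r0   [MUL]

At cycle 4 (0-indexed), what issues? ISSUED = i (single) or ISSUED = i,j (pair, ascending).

ISSUED = 6

[0] i0  mulh  -- RAW r2
[1] i1  sub  -- RAW r3
[2] i2+i3  add xor  -- pair
[3] i4+i5  st sub  -- pair
[4] i6  mulh  -- no-port MUL/MUL
[5] i7  mul  -- tail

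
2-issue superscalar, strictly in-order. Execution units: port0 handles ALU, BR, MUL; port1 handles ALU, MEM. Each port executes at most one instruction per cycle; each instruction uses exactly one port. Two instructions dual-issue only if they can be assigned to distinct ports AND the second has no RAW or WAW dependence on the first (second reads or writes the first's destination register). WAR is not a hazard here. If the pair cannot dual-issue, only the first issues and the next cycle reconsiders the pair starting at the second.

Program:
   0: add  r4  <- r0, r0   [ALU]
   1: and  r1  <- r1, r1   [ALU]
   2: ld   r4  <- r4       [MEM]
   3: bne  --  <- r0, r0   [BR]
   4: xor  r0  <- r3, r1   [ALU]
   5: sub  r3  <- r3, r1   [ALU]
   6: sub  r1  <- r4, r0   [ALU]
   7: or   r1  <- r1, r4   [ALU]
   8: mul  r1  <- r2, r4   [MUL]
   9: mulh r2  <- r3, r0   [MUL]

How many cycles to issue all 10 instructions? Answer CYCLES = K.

CYCLES = 7

#0 head=0: add.ALU/and.ALU i0/i1 dual
#1 head=2: ld.MEM/bne.BR i2/i3 dual
#2 head=4: xor.ALU/sub.ALU i4/i5 dual
#3 head=6: sub.ALU i6 RAW+WAW r1
#4 head=7: or.ALU i7 WAW r1
#5 head=8: mul.MUL i8 no-port MUL/MUL
#6 head=9: mulh.MUL i9 tail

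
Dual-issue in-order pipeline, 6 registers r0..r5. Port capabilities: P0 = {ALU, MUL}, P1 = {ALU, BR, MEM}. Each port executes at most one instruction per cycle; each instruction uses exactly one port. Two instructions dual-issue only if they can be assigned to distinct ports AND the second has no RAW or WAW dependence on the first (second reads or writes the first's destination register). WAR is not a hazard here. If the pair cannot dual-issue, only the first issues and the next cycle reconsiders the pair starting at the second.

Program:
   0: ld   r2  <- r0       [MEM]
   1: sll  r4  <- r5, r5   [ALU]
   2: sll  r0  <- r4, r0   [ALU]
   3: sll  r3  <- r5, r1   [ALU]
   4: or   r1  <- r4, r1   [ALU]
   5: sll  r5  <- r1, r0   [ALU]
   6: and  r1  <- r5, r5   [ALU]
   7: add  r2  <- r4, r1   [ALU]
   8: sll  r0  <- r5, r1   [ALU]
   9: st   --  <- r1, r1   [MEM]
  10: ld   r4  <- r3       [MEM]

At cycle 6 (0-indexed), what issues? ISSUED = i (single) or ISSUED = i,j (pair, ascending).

ISSUED = 9

t=0 i0&i1:ld/sll ; 2-wide
t=1 i2&i3:sll/sll ; 2-wide
t=2 i4:or ; RAW r1
t=3 i5:sll ; RAW r5
t=4 i6:and ; RAW r1
t=5 i7&i8:add/sll ; 2-wide
t=6 i9:st ; no-port MEM/MEM
t=7 i10:ld ; tail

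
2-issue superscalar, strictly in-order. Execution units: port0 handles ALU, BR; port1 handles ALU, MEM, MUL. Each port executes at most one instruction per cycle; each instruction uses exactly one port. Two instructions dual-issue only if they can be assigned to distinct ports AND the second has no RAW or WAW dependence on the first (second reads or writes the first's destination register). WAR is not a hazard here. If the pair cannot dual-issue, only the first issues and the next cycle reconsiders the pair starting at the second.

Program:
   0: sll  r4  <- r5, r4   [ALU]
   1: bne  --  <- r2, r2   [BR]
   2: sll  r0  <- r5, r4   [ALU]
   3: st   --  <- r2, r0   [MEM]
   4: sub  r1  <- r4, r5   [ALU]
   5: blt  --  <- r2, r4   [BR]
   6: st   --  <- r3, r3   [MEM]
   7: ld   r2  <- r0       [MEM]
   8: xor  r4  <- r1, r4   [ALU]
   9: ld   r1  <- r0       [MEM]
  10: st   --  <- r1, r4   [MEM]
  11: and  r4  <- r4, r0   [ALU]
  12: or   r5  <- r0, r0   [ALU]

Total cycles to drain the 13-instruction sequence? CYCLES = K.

#0 head=0: sll;bne i0/i1 dual
#1 head=2: sll i2 RAW r0
#2 head=3: st;sub i3/i4 dual
#3 head=5: blt;st i5/i6 dual
#4 head=7: ld;xor i7/i8 dual
#5 head=9: ld i9 no-port MEM/MEM
#6 head=10: st;and i10/i11 dual
#7 head=12: or i12 tail

CYCLES = 8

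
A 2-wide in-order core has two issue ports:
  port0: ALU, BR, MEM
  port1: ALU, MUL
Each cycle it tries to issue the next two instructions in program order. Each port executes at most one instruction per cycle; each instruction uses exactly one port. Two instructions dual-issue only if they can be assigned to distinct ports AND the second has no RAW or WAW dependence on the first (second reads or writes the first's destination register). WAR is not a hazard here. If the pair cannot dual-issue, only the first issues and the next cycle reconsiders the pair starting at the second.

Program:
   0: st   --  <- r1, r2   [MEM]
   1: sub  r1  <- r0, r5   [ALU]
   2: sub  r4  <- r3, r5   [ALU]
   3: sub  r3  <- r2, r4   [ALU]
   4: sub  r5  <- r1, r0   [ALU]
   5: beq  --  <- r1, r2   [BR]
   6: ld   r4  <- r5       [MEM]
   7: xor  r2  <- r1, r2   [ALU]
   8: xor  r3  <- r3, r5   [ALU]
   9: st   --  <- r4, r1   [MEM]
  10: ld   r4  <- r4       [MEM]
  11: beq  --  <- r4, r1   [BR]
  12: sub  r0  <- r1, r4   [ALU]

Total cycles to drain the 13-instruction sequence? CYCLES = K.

t=0 i0&i1:st.MEM/sub.ALU ; dual
t=1 i2:sub.ALU ; RAW r4
t=2 i3&i4:sub.ALU/sub.ALU ; dual
t=3 i5:beq.BR ; no-port BR/MEM
t=4 i6&i7:ld.MEM/xor.ALU ; dual
t=5 i8&i9:xor.ALU/st.MEM ; dual
t=6 i10:ld.MEM ; no-port MEM/BR
t=7 i11&i12:beq.BR/sub.ALU ; dual

CYCLES = 8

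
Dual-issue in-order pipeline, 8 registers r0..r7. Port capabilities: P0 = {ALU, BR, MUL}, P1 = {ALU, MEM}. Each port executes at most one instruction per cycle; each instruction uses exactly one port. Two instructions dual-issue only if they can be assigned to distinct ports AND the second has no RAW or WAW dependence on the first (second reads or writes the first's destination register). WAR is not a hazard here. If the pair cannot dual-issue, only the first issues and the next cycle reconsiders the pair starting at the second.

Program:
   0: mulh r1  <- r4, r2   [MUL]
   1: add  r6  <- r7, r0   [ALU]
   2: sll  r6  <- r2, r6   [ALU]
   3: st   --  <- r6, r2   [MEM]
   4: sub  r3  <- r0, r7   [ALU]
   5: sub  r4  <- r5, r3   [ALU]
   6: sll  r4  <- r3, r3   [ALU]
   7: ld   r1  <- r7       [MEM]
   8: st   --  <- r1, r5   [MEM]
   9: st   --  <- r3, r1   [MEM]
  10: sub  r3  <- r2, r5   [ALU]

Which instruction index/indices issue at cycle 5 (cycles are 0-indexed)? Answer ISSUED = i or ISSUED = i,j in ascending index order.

ISSUED = 8

t=0 i0/i1:mulh.MUL;add.ALU ; dual
t=1 i2:sll.ALU ; RAW r6
t=2 i3/i4:st.MEM;sub.ALU ; dual
t=3 i5:sub.ALU ; WAW r4
t=4 i6/i7:sll.ALU;ld.MEM ; dual
t=5 i8:st.MEM ; no-port MEM/MEM
t=6 i9/i10:st.MEM;sub.ALU ; dual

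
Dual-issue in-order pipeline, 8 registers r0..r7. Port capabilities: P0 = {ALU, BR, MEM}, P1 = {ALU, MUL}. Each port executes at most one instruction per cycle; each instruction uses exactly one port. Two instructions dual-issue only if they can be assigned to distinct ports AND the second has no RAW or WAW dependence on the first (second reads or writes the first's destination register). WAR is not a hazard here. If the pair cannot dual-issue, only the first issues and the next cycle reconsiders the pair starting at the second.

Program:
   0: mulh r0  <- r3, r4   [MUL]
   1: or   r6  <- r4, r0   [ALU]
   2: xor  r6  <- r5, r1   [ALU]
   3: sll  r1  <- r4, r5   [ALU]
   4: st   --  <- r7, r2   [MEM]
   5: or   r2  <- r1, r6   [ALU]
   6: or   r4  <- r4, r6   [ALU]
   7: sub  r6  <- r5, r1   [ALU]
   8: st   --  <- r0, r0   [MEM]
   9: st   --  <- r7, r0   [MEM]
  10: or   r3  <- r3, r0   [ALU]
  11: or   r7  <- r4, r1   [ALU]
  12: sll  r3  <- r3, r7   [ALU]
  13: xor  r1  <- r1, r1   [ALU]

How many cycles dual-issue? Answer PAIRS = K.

PAIRS = 5

c0: i0 mulh.MUL  RAW r0
c1: i1 or.ALU  WAW r6
c2: i2&i3 xor.ALU;sll.ALU  2-wide
c3: i4&i5 st.MEM;or.ALU  2-wide
c4: i6&i7 or.ALU;sub.ALU  2-wide
c5: i8 st.MEM  no-port MEM/MEM
c6: i9&i10 st.MEM;or.ALU  2-wide
c7: i11 or.ALU  RAW r7
c8: i12&i13 sll.ALU;xor.ALU  2-wide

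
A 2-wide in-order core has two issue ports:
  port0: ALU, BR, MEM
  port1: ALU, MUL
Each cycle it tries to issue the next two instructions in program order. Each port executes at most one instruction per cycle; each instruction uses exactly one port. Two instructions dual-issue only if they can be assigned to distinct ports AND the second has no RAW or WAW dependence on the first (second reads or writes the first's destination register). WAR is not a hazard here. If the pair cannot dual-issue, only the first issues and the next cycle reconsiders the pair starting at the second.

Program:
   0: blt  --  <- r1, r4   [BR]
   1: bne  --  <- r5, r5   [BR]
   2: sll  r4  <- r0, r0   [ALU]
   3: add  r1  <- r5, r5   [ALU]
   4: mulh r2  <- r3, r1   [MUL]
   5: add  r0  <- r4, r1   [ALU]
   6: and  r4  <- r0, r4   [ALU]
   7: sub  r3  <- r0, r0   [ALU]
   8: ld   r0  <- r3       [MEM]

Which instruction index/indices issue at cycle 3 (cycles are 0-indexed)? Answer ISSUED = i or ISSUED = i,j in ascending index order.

ISSUED = 4,5

0. blt @i0  | no-port BR/BR
1. bne+sll @i1/i2  | dual
2. add @i3  | RAW r1
3. mulh+add @i4/i5  | dual
4. and+sub @i6/i7  | dual
5. ld @i8  | tail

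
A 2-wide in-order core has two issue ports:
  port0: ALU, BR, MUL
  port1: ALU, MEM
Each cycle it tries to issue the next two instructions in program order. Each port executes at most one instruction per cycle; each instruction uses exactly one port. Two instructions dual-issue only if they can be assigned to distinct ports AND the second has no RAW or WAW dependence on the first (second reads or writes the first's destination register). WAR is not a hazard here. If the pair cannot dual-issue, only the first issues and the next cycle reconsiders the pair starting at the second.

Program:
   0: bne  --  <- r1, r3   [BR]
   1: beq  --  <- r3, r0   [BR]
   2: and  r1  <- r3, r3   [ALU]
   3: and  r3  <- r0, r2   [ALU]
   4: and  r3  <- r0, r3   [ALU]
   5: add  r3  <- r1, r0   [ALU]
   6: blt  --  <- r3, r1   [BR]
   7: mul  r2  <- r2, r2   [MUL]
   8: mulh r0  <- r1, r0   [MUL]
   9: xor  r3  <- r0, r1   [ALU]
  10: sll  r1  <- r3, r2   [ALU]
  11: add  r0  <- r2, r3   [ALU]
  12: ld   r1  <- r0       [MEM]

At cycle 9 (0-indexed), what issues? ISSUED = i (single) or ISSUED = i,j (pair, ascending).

ISSUED = 10,11

0. bne.BR @i0  | no-port BR/BR
1. beq.BR/and.ALU @i1+i2  | 2-wide
2. and.ALU @i3  | RAW+WAW r3
3. and.ALU @i4  | WAW r3
4. add.ALU @i5  | RAW r3
5. blt.BR @i6  | no-port BR/MUL
6. mul.MUL @i7  | no-port MUL/MUL
7. mulh.MUL @i8  | RAW r0
8. xor.ALU @i9  | RAW r3
9. sll.ALU/add.ALU @i10+i11  | 2-wide
10. ld.MEM @i12  | tail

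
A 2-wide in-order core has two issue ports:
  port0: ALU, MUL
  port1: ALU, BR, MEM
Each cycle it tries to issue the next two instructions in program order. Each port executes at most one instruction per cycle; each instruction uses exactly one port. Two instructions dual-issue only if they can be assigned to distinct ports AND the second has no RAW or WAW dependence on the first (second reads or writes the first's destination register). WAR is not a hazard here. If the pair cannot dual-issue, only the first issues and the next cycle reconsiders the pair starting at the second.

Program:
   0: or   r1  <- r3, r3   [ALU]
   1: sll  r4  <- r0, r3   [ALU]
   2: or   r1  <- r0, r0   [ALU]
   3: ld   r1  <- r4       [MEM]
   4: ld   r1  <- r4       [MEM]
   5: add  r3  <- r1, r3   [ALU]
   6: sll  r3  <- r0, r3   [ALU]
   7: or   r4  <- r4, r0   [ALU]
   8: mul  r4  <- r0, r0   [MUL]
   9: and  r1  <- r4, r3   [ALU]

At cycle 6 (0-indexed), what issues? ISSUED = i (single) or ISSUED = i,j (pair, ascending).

ISSUED = 8

[0] i0,i1  or.ALU/sll.ALU  -- dual
[1] i2  or.ALU  -- WAW r1
[2] i3  ld.MEM  -- no-port MEM/MEM
[3] i4  ld.MEM  -- RAW r1
[4] i5  add.ALU  -- RAW+WAW r3
[5] i6,i7  sll.ALU/or.ALU  -- dual
[6] i8  mul.MUL  -- RAW r4
[7] i9  and.ALU  -- tail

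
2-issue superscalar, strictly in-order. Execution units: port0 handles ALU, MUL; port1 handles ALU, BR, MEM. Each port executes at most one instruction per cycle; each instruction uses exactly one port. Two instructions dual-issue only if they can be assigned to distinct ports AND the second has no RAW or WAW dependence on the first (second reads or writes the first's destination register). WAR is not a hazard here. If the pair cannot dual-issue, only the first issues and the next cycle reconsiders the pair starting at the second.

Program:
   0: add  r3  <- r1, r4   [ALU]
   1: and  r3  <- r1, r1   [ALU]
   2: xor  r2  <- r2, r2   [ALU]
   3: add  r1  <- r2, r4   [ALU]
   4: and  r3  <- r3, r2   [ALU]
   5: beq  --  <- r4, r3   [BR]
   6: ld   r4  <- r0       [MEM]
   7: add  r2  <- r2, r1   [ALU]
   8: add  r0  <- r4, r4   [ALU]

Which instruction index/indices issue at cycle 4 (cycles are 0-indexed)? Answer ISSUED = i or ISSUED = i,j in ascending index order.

ISSUED = 6,7

[0] i0  add.ALU  -- WAW r3
[1] i1&i2  and.ALU+xor.ALU  -- 2-wide
[2] i3&i4  add.ALU+and.ALU  -- 2-wide
[3] i5  beq.BR  -- no-port BR/MEM
[4] i6&i7  ld.MEM+add.ALU  -- 2-wide
[5] i8  add.ALU  -- tail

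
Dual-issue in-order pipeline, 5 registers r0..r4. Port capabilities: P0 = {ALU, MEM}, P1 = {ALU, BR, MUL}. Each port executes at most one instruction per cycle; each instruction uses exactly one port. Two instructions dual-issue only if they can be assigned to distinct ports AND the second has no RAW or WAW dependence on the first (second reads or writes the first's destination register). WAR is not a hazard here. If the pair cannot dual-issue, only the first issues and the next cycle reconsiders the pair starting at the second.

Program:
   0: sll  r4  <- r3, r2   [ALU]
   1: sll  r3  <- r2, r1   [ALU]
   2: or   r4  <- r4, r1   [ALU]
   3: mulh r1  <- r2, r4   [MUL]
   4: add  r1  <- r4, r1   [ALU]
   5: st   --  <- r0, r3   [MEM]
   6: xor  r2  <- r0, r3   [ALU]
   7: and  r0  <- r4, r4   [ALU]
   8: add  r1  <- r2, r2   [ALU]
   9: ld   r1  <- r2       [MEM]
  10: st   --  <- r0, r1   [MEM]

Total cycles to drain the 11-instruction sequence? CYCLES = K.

[0] i0/i1  sll/sll  -- 2-wide
[1] i2  or  -- RAW r4
[2] i3  mulh  -- RAW+WAW r1
[3] i4/i5  add/st  -- 2-wide
[4] i6/i7  xor/and  -- 2-wide
[5] i8  add  -- WAW r1
[6] i9  ld  -- no-port MEM/MEM
[7] i10  st  -- tail

CYCLES = 8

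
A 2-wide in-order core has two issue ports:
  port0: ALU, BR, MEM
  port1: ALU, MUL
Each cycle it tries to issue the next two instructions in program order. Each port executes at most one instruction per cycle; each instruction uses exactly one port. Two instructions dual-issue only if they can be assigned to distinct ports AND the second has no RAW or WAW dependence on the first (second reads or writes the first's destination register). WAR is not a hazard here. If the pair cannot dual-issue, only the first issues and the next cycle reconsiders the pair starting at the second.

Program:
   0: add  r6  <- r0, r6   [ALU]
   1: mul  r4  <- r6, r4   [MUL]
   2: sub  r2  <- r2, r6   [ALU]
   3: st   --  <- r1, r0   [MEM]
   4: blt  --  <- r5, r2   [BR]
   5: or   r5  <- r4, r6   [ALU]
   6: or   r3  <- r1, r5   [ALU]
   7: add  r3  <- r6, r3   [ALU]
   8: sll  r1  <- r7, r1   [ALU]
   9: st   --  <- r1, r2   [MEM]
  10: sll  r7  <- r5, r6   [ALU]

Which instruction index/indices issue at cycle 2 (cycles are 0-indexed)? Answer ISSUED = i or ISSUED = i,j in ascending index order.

t=0 i0:add.ALU ; RAW r6
t=1 i1,i2:mul.MUL+sub.ALU ; dual
t=2 i3:st.MEM ; no-port MEM/BR
t=3 i4,i5:blt.BR+or.ALU ; dual
t=4 i6:or.ALU ; RAW+WAW r3
t=5 i7,i8:add.ALU+sll.ALU ; dual
t=6 i9,i10:st.MEM+sll.ALU ; dual

ISSUED = 3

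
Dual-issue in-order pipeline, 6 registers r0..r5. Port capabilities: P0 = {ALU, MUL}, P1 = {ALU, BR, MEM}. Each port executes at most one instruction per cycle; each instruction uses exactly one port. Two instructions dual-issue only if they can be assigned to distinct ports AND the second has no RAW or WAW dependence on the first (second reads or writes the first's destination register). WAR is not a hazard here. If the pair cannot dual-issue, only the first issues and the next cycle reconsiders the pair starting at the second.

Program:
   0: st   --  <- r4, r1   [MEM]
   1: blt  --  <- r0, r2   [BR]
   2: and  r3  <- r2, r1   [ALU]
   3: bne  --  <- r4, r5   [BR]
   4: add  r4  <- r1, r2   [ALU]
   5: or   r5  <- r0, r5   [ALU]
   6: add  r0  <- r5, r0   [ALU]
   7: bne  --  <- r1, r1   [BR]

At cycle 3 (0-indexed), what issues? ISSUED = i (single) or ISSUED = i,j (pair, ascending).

  cy0 -> i0 (st.MEM) no-port MEM/BR
  cy1 -> i1,i2 (blt.BR and.ALU) dual
  cy2 -> i3,i4 (bne.BR add.ALU) dual
  cy3 -> i5 (or.ALU) RAW r5
  cy4 -> i6,i7 (add.ALU bne.BR) dual

ISSUED = 5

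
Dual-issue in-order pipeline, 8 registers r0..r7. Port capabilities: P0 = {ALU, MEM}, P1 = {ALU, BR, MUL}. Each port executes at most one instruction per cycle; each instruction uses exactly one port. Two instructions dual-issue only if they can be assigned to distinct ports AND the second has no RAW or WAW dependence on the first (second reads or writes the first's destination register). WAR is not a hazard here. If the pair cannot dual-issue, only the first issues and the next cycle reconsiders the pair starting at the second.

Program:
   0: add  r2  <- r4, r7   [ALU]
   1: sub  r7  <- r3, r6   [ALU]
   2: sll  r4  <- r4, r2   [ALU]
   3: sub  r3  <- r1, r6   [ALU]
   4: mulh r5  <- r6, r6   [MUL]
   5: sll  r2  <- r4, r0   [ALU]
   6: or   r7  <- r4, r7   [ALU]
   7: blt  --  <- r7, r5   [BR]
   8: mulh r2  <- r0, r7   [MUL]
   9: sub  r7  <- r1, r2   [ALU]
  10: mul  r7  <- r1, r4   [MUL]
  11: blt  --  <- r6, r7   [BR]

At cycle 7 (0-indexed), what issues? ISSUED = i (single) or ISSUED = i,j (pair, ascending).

ISSUED = 10

t=0 i0&i1:add.ALU+sub.ALU ; pair
t=1 i2&i3:sll.ALU+sub.ALU ; pair
t=2 i4&i5:mulh.MUL+sll.ALU ; pair
t=3 i6:or.ALU ; RAW r7
t=4 i7:blt.BR ; no-port BR/MUL
t=5 i8:mulh.MUL ; RAW r2
t=6 i9:sub.ALU ; WAW r7
t=7 i10:mul.MUL ; no-port MUL/BR
t=8 i11:blt.BR ; tail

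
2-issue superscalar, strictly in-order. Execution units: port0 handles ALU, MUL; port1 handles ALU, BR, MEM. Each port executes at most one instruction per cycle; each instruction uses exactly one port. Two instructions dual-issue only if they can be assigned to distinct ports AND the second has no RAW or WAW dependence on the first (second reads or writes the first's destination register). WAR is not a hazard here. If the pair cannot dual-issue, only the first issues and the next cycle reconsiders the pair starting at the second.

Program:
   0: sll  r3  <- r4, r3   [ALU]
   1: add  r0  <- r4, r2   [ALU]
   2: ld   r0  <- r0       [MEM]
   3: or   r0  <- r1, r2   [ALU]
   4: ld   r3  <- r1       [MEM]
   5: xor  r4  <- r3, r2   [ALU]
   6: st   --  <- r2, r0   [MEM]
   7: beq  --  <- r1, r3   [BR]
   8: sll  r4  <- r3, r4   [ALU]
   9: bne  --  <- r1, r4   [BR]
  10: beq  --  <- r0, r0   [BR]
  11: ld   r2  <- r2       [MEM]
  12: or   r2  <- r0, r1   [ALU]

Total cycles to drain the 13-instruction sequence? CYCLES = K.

CYCLES = 9

[0] i0/i1  sll;add  -- dual
[1] i2  ld  -- WAW r0
[2] i3/i4  or;ld  -- dual
[3] i5/i6  xor;st  -- dual
[4] i7/i8  beq;sll  -- dual
[5] i9  bne  -- no-port BR/BR
[6] i10  beq  -- no-port BR/MEM
[7] i11  ld  -- WAW r2
[8] i12  or  -- tail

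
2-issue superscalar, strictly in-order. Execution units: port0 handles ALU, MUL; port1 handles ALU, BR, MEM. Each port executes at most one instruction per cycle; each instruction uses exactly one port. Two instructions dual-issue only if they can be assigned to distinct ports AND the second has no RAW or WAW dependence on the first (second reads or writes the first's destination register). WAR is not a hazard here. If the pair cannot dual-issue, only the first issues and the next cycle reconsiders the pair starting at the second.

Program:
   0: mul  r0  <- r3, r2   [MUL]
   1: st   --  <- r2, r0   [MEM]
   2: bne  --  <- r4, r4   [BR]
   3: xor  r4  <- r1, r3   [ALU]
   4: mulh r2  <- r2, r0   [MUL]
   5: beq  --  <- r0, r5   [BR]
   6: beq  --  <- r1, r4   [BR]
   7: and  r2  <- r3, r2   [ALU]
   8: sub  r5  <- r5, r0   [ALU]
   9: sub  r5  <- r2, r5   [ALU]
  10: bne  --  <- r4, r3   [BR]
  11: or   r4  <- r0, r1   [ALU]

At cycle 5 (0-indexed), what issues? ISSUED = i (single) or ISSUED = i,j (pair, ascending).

ISSUED = 8

t=0 i0:mul ; RAW r0
t=1 i1:st ; no-port MEM/BR
t=2 i2+i3:bne;xor ; dual
t=3 i4+i5:mulh;beq ; dual
t=4 i6+i7:beq;and ; dual
t=5 i8:sub ; RAW+WAW r5
t=6 i9+i10:sub;bne ; dual
t=7 i11:or ; tail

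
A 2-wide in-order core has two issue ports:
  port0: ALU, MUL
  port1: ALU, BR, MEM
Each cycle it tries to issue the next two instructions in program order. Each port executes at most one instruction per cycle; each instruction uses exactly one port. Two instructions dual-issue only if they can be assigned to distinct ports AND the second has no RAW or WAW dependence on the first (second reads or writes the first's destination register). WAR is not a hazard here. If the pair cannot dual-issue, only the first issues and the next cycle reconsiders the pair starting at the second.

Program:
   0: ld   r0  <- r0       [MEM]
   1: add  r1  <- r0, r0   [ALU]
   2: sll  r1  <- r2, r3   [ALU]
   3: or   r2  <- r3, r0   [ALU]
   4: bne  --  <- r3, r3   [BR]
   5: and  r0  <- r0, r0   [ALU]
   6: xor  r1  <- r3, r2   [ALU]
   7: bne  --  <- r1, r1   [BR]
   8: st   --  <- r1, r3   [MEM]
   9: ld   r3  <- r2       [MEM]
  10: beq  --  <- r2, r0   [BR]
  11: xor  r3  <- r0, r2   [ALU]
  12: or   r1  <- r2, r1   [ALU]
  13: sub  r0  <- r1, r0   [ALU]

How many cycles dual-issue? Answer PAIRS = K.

PAIRS = 3

c0: i0 ld  RAW r0
c1: i1 add  WAW r1
c2: i2&i3 sll or  pair
c3: i4&i5 bne and  pair
c4: i6 xor  RAW r1
c5: i7 bne  no-port BR/MEM
c6: i8 st  no-port MEM/MEM
c7: i9 ld  no-port MEM/BR
c8: i10&i11 beq xor  pair
c9: i12 or  RAW r1
c10: i13 sub  tail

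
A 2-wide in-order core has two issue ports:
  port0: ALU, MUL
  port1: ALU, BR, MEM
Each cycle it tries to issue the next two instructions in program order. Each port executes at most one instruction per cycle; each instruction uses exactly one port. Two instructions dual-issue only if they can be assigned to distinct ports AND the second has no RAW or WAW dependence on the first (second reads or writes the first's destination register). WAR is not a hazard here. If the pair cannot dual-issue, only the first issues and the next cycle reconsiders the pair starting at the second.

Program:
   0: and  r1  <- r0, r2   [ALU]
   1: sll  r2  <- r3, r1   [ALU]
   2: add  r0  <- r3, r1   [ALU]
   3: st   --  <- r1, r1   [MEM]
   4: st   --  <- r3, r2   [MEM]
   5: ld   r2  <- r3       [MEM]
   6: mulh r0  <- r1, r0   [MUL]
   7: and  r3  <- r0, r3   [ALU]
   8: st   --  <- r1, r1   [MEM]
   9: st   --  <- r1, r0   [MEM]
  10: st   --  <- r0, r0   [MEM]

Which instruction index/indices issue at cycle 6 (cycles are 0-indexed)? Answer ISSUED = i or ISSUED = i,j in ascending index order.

ISSUED = 9

  cy0 -> i0 (and) RAW r1
  cy1 -> i1+i2 (sll/add) dual
  cy2 -> i3 (st) no-port MEM/MEM
  cy3 -> i4 (st) no-port MEM/MEM
  cy4 -> i5+i6 (ld/mulh) dual
  cy5 -> i7+i8 (and/st) dual
  cy6 -> i9 (st) no-port MEM/MEM
  cy7 -> i10 (st) tail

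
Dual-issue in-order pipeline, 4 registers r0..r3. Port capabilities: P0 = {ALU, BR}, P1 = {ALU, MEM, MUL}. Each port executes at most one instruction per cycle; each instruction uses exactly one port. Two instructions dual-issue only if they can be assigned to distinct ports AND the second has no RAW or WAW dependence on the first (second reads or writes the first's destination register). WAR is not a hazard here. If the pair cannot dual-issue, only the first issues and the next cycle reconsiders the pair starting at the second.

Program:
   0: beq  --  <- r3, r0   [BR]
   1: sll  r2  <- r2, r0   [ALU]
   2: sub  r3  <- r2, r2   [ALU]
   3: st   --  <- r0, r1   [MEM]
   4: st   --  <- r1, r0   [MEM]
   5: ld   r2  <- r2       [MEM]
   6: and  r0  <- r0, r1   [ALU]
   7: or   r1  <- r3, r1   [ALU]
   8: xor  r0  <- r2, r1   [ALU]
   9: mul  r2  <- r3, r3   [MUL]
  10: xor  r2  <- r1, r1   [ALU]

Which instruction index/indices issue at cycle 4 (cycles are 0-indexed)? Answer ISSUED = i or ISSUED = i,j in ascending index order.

ISSUED = 7

#0 head=0: beq.BR+sll.ALU i0+i1 dual
#1 head=2: sub.ALU+st.MEM i2+i3 dual
#2 head=4: st.MEM i4 no-port MEM/MEM
#3 head=5: ld.MEM+and.ALU i5+i6 dual
#4 head=7: or.ALU i7 RAW r1
#5 head=8: xor.ALU+mul.MUL i8+i9 dual
#6 head=10: xor.ALU i10 tail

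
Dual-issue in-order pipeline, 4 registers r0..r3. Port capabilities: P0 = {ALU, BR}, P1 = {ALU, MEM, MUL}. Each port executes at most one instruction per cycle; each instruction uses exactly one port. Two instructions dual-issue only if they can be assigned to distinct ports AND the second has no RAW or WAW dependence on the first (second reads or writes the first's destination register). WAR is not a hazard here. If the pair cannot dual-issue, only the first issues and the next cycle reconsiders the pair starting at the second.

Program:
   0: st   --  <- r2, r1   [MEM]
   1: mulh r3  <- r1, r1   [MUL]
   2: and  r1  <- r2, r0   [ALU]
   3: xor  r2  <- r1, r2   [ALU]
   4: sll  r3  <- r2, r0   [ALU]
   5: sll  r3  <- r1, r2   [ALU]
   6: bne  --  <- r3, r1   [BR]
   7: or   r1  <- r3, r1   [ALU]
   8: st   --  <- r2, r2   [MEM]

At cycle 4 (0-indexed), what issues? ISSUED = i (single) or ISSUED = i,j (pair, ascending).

ISSUED = 5

t=0 i0:st.MEM ; no-port MEM/MUL
t=1 i1,i2:mulh.MUL and.ALU ; 2-wide
t=2 i3:xor.ALU ; RAW r2
t=3 i4:sll.ALU ; WAW r3
t=4 i5:sll.ALU ; RAW r3
t=5 i6,i7:bne.BR or.ALU ; 2-wide
t=6 i8:st.MEM ; tail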